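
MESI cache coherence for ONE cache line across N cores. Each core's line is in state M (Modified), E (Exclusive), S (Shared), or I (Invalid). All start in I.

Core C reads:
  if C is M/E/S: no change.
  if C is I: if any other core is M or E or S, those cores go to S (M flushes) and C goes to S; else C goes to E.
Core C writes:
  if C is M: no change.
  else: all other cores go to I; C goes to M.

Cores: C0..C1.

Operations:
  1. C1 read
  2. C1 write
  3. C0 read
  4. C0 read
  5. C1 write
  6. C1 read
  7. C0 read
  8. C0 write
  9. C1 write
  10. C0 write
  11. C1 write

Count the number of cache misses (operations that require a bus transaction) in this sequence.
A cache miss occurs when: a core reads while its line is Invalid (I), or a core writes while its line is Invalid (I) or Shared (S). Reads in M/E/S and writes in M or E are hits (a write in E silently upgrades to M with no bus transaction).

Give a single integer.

Answer: 8

Derivation:
Op 1: C1 read [C1 read from I: no other sharers -> C1=E (exclusive)] -> [I,E] [MISS #1: read from I]
Op 2: C1 write [C1 write: invalidate none -> C1=M] -> [I,M] [hit: write from E is a silent E->M upgrade, no bus transaction]
Op 3: C0 read [C0 read from I: others=['C1=M'] -> C0=S, others downsized to S] -> [S,S] [MISS #2: read from I]
Op 4: C0 read [C0 read: already in S, no change] -> [S,S] [hit: read from S]
Op 5: C1 write [C1 write: invalidate ['C0=S'] -> C1=M] -> [I,M] [MISS #3: write from S]
Op 6: C1 read [C1 read: already in M, no change] -> [I,M] [hit: read from M]
Op 7: C0 read [C0 read from I: others=['C1=M'] -> C0=S, others downsized to S] -> [S,S] [MISS #4: read from I]
Op 8: C0 write [C0 write: invalidate ['C1=S'] -> C0=M] -> [M,I] [MISS #5: write from S]
Op 9: C1 write [C1 write: invalidate ['C0=M'] -> C1=M] -> [I,M] [MISS #6: write from I]
Op 10: C0 write [C0 write: invalidate ['C1=M'] -> C0=M] -> [M,I] [MISS #7: write from I]
Op 11: C1 write [C1 write: invalidate ['C0=M'] -> C1=M] -> [I,M] [MISS #8: write from I]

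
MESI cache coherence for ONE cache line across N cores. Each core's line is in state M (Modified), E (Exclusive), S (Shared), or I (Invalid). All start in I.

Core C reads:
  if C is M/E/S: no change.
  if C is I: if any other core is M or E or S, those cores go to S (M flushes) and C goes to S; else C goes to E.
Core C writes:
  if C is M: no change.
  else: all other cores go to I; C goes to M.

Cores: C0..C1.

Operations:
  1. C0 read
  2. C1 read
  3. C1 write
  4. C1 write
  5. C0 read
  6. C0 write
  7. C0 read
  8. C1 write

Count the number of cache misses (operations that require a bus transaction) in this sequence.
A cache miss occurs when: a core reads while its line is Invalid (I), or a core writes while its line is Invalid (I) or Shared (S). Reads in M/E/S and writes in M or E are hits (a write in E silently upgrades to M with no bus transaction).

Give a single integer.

Op 1: C0 read [C0 read from I: no other sharers -> C0=E (exclusive)] -> [E,I] [MISS #1: read from I]
Op 2: C1 read [C1 read from I: others=['C0=E'] -> C1=S, others downsized to S] -> [S,S] [MISS #2: read from I]
Op 3: C1 write [C1 write: invalidate ['C0=S'] -> C1=M] -> [I,M] [MISS #3: write from S]
Op 4: C1 write [C1 write: already M (modified), no change] -> [I,M] [hit: write from M]
Op 5: C0 read [C0 read from I: others=['C1=M'] -> C0=S, others downsized to S] -> [S,S] [MISS #4: read from I]
Op 6: C0 write [C0 write: invalidate ['C1=S'] -> C0=M] -> [M,I] [MISS #5: write from S]
Op 7: C0 read [C0 read: already in M, no change] -> [M,I] [hit: read from M]
Op 8: C1 write [C1 write: invalidate ['C0=M'] -> C1=M] -> [I,M] [MISS #6: write from I]

Answer: 6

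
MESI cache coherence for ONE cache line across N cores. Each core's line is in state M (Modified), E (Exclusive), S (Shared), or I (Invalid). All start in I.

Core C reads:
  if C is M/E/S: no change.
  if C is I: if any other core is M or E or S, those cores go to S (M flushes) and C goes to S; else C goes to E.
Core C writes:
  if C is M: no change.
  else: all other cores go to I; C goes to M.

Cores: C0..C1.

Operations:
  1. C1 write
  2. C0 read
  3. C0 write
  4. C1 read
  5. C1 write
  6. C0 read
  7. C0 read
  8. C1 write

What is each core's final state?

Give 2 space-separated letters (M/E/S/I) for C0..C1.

Op 1: C1 write [C1 write: invalidate none -> C1=M] -> [I,M]
Op 2: C0 read [C0 read from I: others=['C1=M'] -> C0=S, others downsized to S] -> [S,S]
Op 3: C0 write [C0 write: invalidate ['C1=S'] -> C0=M] -> [M,I]
Op 4: C1 read [C1 read from I: others=['C0=M'] -> C1=S, others downsized to S] -> [S,S]
Op 5: C1 write [C1 write: invalidate ['C0=S'] -> C1=M] -> [I,M]
Op 6: C0 read [C0 read from I: others=['C1=M'] -> C0=S, others downsized to S] -> [S,S]
Op 7: C0 read [C0 read: already in S, no change] -> [S,S]
Op 8: C1 write [C1 write: invalidate ['C0=S'] -> C1=M] -> [I,M]

Answer: I M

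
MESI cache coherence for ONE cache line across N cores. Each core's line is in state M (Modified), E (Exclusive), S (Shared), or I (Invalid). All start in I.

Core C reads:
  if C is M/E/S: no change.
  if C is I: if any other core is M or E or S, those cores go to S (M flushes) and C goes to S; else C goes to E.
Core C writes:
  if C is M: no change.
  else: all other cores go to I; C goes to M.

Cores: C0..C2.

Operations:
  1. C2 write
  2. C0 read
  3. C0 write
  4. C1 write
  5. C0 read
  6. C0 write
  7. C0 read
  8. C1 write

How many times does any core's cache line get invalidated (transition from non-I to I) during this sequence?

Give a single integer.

Op 1: C2 write [C2 write: invalidate none -> C2=M] -> [I,I,M] (invalidations this op: 0; running total: 0)
Op 2: C0 read [C0 read from I: others=['C2=M'] -> C0=S, others downsized to S] -> [S,I,S] (invalidations this op: 0; running total: 0)
Op 3: C0 write [C0 write: invalidate ['C2=S'] -> C0=M] -> [M,I,I] (invalidations this op: 1; running total: 1)
Op 4: C1 write [C1 write: invalidate ['C0=M'] -> C1=M] -> [I,M,I] (invalidations this op: 1; running total: 2)
Op 5: C0 read [C0 read from I: others=['C1=M'] -> C0=S, others downsized to S] -> [S,S,I] (invalidations this op: 0; running total: 2)
Op 6: C0 write [C0 write: invalidate ['C1=S'] -> C0=M] -> [M,I,I] (invalidations this op: 1; running total: 3)
Op 7: C0 read [C0 read: already in M, no change] -> [M,I,I] (invalidations this op: 0; running total: 3)
Op 8: C1 write [C1 write: invalidate ['C0=M'] -> C1=M] -> [I,M,I] (invalidations this op: 1; running total: 4)

Answer: 4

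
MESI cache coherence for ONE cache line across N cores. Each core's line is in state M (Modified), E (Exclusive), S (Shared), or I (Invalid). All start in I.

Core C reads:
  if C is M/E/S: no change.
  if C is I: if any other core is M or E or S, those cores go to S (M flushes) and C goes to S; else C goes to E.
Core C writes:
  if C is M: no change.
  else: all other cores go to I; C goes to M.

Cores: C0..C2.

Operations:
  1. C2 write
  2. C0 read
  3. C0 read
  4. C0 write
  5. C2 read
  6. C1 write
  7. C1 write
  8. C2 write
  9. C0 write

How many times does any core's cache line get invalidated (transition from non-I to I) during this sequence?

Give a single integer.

Op 1: C2 write [C2 write: invalidate none -> C2=M] -> [I,I,M] (invalidations this op: 0; running total: 0)
Op 2: C0 read [C0 read from I: others=['C2=M'] -> C0=S, others downsized to S] -> [S,I,S] (invalidations this op: 0; running total: 0)
Op 3: C0 read [C0 read: already in S, no change] -> [S,I,S] (invalidations this op: 0; running total: 0)
Op 4: C0 write [C0 write: invalidate ['C2=S'] -> C0=M] -> [M,I,I] (invalidations this op: 1; running total: 1)
Op 5: C2 read [C2 read from I: others=['C0=M'] -> C2=S, others downsized to S] -> [S,I,S] (invalidations this op: 0; running total: 1)
Op 6: C1 write [C1 write: invalidate ['C0=S', 'C2=S'] -> C1=M] -> [I,M,I] (invalidations this op: 2; running total: 3)
Op 7: C1 write [C1 write: already M (modified), no change] -> [I,M,I] (invalidations this op: 0; running total: 3)
Op 8: C2 write [C2 write: invalidate ['C1=M'] -> C2=M] -> [I,I,M] (invalidations this op: 1; running total: 4)
Op 9: C0 write [C0 write: invalidate ['C2=M'] -> C0=M] -> [M,I,I] (invalidations this op: 1; running total: 5)

Answer: 5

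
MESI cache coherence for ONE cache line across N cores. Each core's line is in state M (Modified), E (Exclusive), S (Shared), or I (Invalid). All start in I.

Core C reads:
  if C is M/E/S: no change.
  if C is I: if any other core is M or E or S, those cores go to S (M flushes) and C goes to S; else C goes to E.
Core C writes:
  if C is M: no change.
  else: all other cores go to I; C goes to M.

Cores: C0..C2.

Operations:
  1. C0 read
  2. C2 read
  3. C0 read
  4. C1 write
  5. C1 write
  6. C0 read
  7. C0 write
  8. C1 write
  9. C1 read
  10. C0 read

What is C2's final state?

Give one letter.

Op 1: C0 read [C0 read from I: no other sharers -> C0=E (exclusive)] -> [E,I,I]
Op 2: C2 read [C2 read from I: others=['C0=E'] -> C2=S, others downsized to S] -> [S,I,S]
Op 3: C0 read [C0 read: already in S, no change] -> [S,I,S]
Op 4: C1 write [C1 write: invalidate ['C0=S', 'C2=S'] -> C1=M] -> [I,M,I]
Op 5: C1 write [C1 write: already M (modified), no change] -> [I,M,I]
Op 6: C0 read [C0 read from I: others=['C1=M'] -> C0=S, others downsized to S] -> [S,S,I]
Op 7: C0 write [C0 write: invalidate ['C1=S'] -> C0=M] -> [M,I,I]
Op 8: C1 write [C1 write: invalidate ['C0=M'] -> C1=M] -> [I,M,I]
Op 9: C1 read [C1 read: already in M, no change] -> [I,M,I]
Op 10: C0 read [C0 read from I: others=['C1=M'] -> C0=S, others downsized to S] -> [S,S,I]

Answer: I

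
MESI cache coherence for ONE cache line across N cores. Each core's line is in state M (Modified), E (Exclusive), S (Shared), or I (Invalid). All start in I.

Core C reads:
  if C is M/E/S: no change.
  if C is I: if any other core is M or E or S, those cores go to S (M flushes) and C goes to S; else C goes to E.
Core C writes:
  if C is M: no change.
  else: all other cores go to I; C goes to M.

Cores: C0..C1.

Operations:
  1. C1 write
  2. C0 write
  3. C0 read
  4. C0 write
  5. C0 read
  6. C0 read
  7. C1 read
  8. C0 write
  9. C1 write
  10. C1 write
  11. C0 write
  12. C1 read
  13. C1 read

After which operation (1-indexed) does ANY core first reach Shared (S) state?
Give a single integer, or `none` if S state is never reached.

Op 1: C1 write [C1 write: invalidate none -> C1=M] -> [I,M]
Op 2: C0 write [C0 write: invalidate ['C1=M'] -> C0=M] -> [M,I]
Op 3: C0 read [C0 read: already in M, no change] -> [M,I]
Op 4: C0 write [C0 write: already M (modified), no change] -> [M,I]
Op 5: C0 read [C0 read: already in M, no change] -> [M,I]
Op 6: C0 read [C0 read: already in M, no change] -> [M,I]
Op 7: C1 read [C1 read from I: others=['C0=M'] -> C1=S, others downsized to S] -> [S,S]
  -> First S state at op 7; remaining ops need not be traced.

Answer: 7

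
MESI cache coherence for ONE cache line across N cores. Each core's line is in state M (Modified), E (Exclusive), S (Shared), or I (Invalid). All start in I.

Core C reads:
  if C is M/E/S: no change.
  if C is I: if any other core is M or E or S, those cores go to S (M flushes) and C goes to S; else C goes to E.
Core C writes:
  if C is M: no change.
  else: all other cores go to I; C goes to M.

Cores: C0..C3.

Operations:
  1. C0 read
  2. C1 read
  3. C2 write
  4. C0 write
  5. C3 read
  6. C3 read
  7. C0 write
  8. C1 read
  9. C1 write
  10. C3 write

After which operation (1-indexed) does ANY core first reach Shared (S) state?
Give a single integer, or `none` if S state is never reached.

Op 1: C0 read [C0 read from I: no other sharers -> C0=E (exclusive)] -> [E,I,I,I]
Op 2: C1 read [C1 read from I: others=['C0=E'] -> C1=S, others downsized to S] -> [S,S,I,I]
  -> First S state at op 2; remaining ops need not be traced.

Answer: 2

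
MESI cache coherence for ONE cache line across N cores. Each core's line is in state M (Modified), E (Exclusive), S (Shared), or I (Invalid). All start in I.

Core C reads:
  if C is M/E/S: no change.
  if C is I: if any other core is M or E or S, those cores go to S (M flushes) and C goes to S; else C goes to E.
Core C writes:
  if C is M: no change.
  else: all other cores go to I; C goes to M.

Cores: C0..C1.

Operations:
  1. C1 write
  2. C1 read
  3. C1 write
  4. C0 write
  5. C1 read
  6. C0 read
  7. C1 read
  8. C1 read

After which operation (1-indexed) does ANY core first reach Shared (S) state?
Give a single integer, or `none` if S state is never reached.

Op 1: C1 write [C1 write: invalidate none -> C1=M] -> [I,M]
Op 2: C1 read [C1 read: already in M, no change] -> [I,M]
Op 3: C1 write [C1 write: already M (modified), no change] -> [I,M]
Op 4: C0 write [C0 write: invalidate ['C1=M'] -> C0=M] -> [M,I]
Op 5: C1 read [C1 read from I: others=['C0=M'] -> C1=S, others downsized to S] -> [S,S]
  -> First S state at op 5; remaining ops need not be traced.

Answer: 5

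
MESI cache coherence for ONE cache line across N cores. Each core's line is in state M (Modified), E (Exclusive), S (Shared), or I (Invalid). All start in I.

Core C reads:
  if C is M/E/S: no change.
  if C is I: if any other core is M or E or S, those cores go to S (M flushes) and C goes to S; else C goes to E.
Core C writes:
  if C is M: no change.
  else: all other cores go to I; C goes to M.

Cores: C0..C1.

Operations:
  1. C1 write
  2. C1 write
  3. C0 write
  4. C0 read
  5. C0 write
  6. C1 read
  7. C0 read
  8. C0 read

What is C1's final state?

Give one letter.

Op 1: C1 write [C1 write: invalidate none -> C1=M] -> [I,M]
Op 2: C1 write [C1 write: already M (modified), no change] -> [I,M]
Op 3: C0 write [C0 write: invalidate ['C1=M'] -> C0=M] -> [M,I]
Op 4: C0 read [C0 read: already in M, no change] -> [M,I]
Op 5: C0 write [C0 write: already M (modified), no change] -> [M,I]
Op 6: C1 read [C1 read from I: others=['C0=M'] -> C1=S, others downsized to S] -> [S,S]
Op 7: C0 read [C0 read: already in S, no change] -> [S,S]
Op 8: C0 read [C0 read: already in S, no change] -> [S,S]

Answer: S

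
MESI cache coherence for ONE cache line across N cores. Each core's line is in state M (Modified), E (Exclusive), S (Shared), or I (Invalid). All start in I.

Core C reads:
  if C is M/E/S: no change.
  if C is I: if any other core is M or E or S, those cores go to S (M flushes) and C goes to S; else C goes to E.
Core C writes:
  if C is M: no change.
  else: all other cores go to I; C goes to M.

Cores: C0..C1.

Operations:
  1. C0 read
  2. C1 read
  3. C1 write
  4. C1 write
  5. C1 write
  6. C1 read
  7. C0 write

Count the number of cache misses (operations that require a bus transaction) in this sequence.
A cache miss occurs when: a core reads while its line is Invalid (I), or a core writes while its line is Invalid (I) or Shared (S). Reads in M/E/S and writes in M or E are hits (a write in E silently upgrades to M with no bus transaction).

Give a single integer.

Answer: 4

Derivation:
Op 1: C0 read [C0 read from I: no other sharers -> C0=E (exclusive)] -> [E,I] [MISS #1: read from I]
Op 2: C1 read [C1 read from I: others=['C0=E'] -> C1=S, others downsized to S] -> [S,S] [MISS #2: read from I]
Op 3: C1 write [C1 write: invalidate ['C0=S'] -> C1=M] -> [I,M] [MISS #3: write from S]
Op 4: C1 write [C1 write: already M (modified), no change] -> [I,M] [hit: write from M]
Op 5: C1 write [C1 write: already M (modified), no change] -> [I,M] [hit: write from M]
Op 6: C1 read [C1 read: already in M, no change] -> [I,M] [hit: read from M]
Op 7: C0 write [C0 write: invalidate ['C1=M'] -> C0=M] -> [M,I] [MISS #4: write from I]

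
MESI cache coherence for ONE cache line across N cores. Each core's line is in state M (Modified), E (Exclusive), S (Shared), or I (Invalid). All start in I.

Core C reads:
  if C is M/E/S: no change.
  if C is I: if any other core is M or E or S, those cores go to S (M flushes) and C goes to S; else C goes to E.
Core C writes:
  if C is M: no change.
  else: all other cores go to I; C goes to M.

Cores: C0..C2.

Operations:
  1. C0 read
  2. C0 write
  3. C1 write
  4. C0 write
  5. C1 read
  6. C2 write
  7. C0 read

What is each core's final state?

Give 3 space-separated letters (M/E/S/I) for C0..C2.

Answer: S I S

Derivation:
Op 1: C0 read [C0 read from I: no other sharers -> C0=E (exclusive)] -> [E,I,I]
Op 2: C0 write [C0 write: invalidate none -> C0=M] -> [M,I,I]
Op 3: C1 write [C1 write: invalidate ['C0=M'] -> C1=M] -> [I,M,I]
Op 4: C0 write [C0 write: invalidate ['C1=M'] -> C0=M] -> [M,I,I]
Op 5: C1 read [C1 read from I: others=['C0=M'] -> C1=S, others downsized to S] -> [S,S,I]
Op 6: C2 write [C2 write: invalidate ['C0=S', 'C1=S'] -> C2=M] -> [I,I,M]
Op 7: C0 read [C0 read from I: others=['C2=M'] -> C0=S, others downsized to S] -> [S,I,S]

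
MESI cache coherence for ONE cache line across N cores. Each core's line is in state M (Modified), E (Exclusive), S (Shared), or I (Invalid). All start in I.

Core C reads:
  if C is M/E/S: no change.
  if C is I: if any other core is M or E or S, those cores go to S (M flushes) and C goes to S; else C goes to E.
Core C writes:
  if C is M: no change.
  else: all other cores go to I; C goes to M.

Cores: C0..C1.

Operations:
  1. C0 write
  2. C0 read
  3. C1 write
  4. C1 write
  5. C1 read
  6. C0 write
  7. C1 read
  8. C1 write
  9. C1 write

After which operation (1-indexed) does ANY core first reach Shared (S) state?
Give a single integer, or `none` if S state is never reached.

Op 1: C0 write [C0 write: invalidate none -> C0=M] -> [M,I]
Op 2: C0 read [C0 read: already in M, no change] -> [M,I]
Op 3: C1 write [C1 write: invalidate ['C0=M'] -> C1=M] -> [I,M]
Op 4: C1 write [C1 write: already M (modified), no change] -> [I,M]
Op 5: C1 read [C1 read: already in M, no change] -> [I,M]
Op 6: C0 write [C0 write: invalidate ['C1=M'] -> C0=M] -> [M,I]
Op 7: C1 read [C1 read from I: others=['C0=M'] -> C1=S, others downsized to S] -> [S,S]
  -> First S state at op 7; remaining ops need not be traced.

Answer: 7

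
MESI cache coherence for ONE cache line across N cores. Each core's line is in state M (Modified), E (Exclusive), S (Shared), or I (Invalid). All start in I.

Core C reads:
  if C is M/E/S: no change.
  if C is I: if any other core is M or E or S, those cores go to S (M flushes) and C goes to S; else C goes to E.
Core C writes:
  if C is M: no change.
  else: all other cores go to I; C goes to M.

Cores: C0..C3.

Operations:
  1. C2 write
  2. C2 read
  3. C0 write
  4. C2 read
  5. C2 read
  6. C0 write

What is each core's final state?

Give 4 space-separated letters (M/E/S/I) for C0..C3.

Answer: M I I I

Derivation:
Op 1: C2 write [C2 write: invalidate none -> C2=M] -> [I,I,M,I]
Op 2: C2 read [C2 read: already in M, no change] -> [I,I,M,I]
Op 3: C0 write [C0 write: invalidate ['C2=M'] -> C0=M] -> [M,I,I,I]
Op 4: C2 read [C2 read from I: others=['C0=M'] -> C2=S, others downsized to S] -> [S,I,S,I]
Op 5: C2 read [C2 read: already in S, no change] -> [S,I,S,I]
Op 6: C0 write [C0 write: invalidate ['C2=S'] -> C0=M] -> [M,I,I,I]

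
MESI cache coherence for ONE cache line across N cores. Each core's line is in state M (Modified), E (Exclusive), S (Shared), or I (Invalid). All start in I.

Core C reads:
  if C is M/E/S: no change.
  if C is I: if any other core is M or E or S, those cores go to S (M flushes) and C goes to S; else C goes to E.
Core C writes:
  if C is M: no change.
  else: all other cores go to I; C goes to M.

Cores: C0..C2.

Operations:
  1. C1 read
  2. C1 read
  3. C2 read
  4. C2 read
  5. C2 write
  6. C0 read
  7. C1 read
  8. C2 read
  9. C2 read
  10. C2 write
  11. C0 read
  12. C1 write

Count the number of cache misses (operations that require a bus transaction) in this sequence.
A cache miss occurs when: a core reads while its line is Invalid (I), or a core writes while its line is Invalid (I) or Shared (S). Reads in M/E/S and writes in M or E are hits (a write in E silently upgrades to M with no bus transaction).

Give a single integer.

Op 1: C1 read [C1 read from I: no other sharers -> C1=E (exclusive)] -> [I,E,I] [MISS #1: read from I]
Op 2: C1 read [C1 read: already in E, no change] -> [I,E,I] [hit: read from E]
Op 3: C2 read [C2 read from I: others=['C1=E'] -> C2=S, others downsized to S] -> [I,S,S] [MISS #2: read from I]
Op 4: C2 read [C2 read: already in S, no change] -> [I,S,S] [hit: read from S]
Op 5: C2 write [C2 write: invalidate ['C1=S'] -> C2=M] -> [I,I,M] [MISS #3: write from S]
Op 6: C0 read [C0 read from I: others=['C2=M'] -> C0=S, others downsized to S] -> [S,I,S] [MISS #4: read from I]
Op 7: C1 read [C1 read from I: others=['C0=S', 'C2=S'] -> C1=S, others downsized to S] -> [S,S,S] [MISS #5: read from I]
Op 8: C2 read [C2 read: already in S, no change] -> [S,S,S] [hit: read from S]
Op 9: C2 read [C2 read: already in S, no change] -> [S,S,S] [hit: read from S]
Op 10: C2 write [C2 write: invalidate ['C0=S', 'C1=S'] -> C2=M] -> [I,I,M] [MISS #6: write from S]
Op 11: C0 read [C0 read from I: others=['C2=M'] -> C0=S, others downsized to S] -> [S,I,S] [MISS #7: read from I]
Op 12: C1 write [C1 write: invalidate ['C0=S', 'C2=S'] -> C1=M] -> [I,M,I] [MISS #8: write from I]

Answer: 8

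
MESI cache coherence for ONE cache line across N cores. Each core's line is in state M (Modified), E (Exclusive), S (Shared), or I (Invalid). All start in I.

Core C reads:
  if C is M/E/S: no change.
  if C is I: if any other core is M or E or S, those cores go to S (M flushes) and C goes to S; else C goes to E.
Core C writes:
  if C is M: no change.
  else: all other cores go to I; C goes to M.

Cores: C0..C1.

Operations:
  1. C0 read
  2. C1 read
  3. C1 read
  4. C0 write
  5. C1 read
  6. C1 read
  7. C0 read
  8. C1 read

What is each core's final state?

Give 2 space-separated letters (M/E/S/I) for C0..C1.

Op 1: C0 read [C0 read from I: no other sharers -> C0=E (exclusive)] -> [E,I]
Op 2: C1 read [C1 read from I: others=['C0=E'] -> C1=S, others downsized to S] -> [S,S]
Op 3: C1 read [C1 read: already in S, no change] -> [S,S]
Op 4: C0 write [C0 write: invalidate ['C1=S'] -> C0=M] -> [M,I]
Op 5: C1 read [C1 read from I: others=['C0=M'] -> C1=S, others downsized to S] -> [S,S]
Op 6: C1 read [C1 read: already in S, no change] -> [S,S]
Op 7: C0 read [C0 read: already in S, no change] -> [S,S]
Op 8: C1 read [C1 read: already in S, no change] -> [S,S]

Answer: S S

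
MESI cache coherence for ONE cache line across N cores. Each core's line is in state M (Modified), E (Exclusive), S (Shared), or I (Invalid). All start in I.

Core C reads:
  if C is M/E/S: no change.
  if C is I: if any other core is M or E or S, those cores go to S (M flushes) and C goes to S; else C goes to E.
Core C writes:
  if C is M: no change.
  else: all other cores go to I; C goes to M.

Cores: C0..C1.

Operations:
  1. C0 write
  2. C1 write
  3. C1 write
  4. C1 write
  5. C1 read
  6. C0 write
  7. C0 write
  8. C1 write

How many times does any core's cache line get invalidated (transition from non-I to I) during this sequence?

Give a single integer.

Op 1: C0 write [C0 write: invalidate none -> C0=M] -> [M,I] (invalidations this op: 0; running total: 0)
Op 2: C1 write [C1 write: invalidate ['C0=M'] -> C1=M] -> [I,M] (invalidations this op: 1; running total: 1)
Op 3: C1 write [C1 write: already M (modified), no change] -> [I,M] (invalidations this op: 0; running total: 1)
Op 4: C1 write [C1 write: already M (modified), no change] -> [I,M] (invalidations this op: 0; running total: 1)
Op 5: C1 read [C1 read: already in M, no change] -> [I,M] (invalidations this op: 0; running total: 1)
Op 6: C0 write [C0 write: invalidate ['C1=M'] -> C0=M] -> [M,I] (invalidations this op: 1; running total: 2)
Op 7: C0 write [C0 write: already M (modified), no change] -> [M,I] (invalidations this op: 0; running total: 2)
Op 8: C1 write [C1 write: invalidate ['C0=M'] -> C1=M] -> [I,M] (invalidations this op: 1; running total: 3)

Answer: 3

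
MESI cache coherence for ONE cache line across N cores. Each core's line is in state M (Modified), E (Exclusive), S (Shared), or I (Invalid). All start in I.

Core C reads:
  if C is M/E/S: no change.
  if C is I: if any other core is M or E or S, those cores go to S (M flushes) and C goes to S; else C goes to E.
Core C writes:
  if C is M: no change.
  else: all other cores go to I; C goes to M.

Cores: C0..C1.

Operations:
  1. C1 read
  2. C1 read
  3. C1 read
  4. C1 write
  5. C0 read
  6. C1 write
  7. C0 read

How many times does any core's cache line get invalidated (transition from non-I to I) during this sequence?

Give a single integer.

Op 1: C1 read [C1 read from I: no other sharers -> C1=E (exclusive)] -> [I,E] (invalidations this op: 0; running total: 0)
Op 2: C1 read [C1 read: already in E, no change] -> [I,E] (invalidations this op: 0; running total: 0)
Op 3: C1 read [C1 read: already in E, no change] -> [I,E] (invalidations this op: 0; running total: 0)
Op 4: C1 write [C1 write: invalidate none -> C1=M] -> [I,M] (invalidations this op: 0; running total: 0)
Op 5: C0 read [C0 read from I: others=['C1=M'] -> C0=S, others downsized to S] -> [S,S] (invalidations this op: 0; running total: 0)
Op 6: C1 write [C1 write: invalidate ['C0=S'] -> C1=M] -> [I,M] (invalidations this op: 1; running total: 1)
Op 7: C0 read [C0 read from I: others=['C1=M'] -> C0=S, others downsized to S] -> [S,S] (invalidations this op: 0; running total: 1)

Answer: 1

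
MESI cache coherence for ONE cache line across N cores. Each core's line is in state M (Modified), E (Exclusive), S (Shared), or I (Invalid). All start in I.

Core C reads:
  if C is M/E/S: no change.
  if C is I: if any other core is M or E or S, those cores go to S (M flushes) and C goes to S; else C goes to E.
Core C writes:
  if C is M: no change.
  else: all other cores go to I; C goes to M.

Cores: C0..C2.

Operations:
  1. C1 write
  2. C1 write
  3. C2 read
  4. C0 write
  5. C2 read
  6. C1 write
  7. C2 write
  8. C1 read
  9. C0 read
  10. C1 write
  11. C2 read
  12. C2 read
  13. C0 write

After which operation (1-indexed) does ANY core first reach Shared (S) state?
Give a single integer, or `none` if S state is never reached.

Answer: 3

Derivation:
Op 1: C1 write [C1 write: invalidate none -> C1=M] -> [I,M,I]
Op 2: C1 write [C1 write: already M (modified), no change] -> [I,M,I]
Op 3: C2 read [C2 read from I: others=['C1=M'] -> C2=S, others downsized to S] -> [I,S,S]
  -> First S state at op 3; remaining ops need not be traced.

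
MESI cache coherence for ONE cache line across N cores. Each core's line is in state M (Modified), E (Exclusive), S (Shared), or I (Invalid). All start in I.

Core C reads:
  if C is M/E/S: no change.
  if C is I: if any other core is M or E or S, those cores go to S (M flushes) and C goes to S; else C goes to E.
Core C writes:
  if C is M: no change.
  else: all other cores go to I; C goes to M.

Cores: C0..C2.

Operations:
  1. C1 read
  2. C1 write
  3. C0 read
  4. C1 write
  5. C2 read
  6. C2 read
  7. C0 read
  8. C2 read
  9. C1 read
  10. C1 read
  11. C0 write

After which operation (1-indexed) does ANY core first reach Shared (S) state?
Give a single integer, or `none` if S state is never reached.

Answer: 3

Derivation:
Op 1: C1 read [C1 read from I: no other sharers -> C1=E (exclusive)] -> [I,E,I]
Op 2: C1 write [C1 write: invalidate none -> C1=M] -> [I,M,I]
Op 3: C0 read [C0 read from I: others=['C1=M'] -> C0=S, others downsized to S] -> [S,S,I]
  -> First S state at op 3; remaining ops need not be traced.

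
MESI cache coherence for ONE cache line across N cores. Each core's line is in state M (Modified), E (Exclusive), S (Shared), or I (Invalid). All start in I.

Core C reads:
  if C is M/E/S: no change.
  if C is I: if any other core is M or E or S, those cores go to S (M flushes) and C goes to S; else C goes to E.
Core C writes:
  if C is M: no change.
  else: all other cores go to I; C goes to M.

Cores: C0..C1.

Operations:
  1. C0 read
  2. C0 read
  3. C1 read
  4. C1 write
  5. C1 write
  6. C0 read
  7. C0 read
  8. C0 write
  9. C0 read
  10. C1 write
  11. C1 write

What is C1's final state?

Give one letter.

Answer: M

Derivation:
Op 1: C0 read [C0 read from I: no other sharers -> C0=E (exclusive)] -> [E,I]
Op 2: C0 read [C0 read: already in E, no change] -> [E,I]
Op 3: C1 read [C1 read from I: others=['C0=E'] -> C1=S, others downsized to S] -> [S,S]
Op 4: C1 write [C1 write: invalidate ['C0=S'] -> C1=M] -> [I,M]
Op 5: C1 write [C1 write: already M (modified), no change] -> [I,M]
Op 6: C0 read [C0 read from I: others=['C1=M'] -> C0=S, others downsized to S] -> [S,S]
Op 7: C0 read [C0 read: already in S, no change] -> [S,S]
Op 8: C0 write [C0 write: invalidate ['C1=S'] -> C0=M] -> [M,I]
Op 9: C0 read [C0 read: already in M, no change] -> [M,I]
Op 10: C1 write [C1 write: invalidate ['C0=M'] -> C1=M] -> [I,M]
Op 11: C1 write [C1 write: already M (modified), no change] -> [I,M]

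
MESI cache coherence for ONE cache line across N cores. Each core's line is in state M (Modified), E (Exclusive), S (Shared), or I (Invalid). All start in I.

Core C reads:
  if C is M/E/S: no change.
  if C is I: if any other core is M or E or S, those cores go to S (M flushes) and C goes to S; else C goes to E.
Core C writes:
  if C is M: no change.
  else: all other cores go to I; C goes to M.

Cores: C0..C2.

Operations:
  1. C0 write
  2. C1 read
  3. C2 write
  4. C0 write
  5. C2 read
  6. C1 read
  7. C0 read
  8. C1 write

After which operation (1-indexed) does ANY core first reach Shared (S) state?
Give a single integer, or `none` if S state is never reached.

Op 1: C0 write [C0 write: invalidate none -> C0=M] -> [M,I,I]
Op 2: C1 read [C1 read from I: others=['C0=M'] -> C1=S, others downsized to S] -> [S,S,I]
  -> First S state at op 2; remaining ops need not be traced.

Answer: 2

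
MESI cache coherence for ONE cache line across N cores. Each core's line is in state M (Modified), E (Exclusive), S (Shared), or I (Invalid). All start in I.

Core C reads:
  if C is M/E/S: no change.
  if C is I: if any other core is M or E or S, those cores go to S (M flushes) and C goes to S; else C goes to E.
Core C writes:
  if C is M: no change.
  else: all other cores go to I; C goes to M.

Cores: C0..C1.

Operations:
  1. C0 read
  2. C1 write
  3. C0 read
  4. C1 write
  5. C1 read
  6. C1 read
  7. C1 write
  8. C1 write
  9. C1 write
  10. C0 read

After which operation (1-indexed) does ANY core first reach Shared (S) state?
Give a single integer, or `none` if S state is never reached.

Op 1: C0 read [C0 read from I: no other sharers -> C0=E (exclusive)] -> [E,I]
Op 2: C1 write [C1 write: invalidate ['C0=E'] -> C1=M] -> [I,M]
Op 3: C0 read [C0 read from I: others=['C1=M'] -> C0=S, others downsized to S] -> [S,S]
  -> First S state at op 3; remaining ops need not be traced.

Answer: 3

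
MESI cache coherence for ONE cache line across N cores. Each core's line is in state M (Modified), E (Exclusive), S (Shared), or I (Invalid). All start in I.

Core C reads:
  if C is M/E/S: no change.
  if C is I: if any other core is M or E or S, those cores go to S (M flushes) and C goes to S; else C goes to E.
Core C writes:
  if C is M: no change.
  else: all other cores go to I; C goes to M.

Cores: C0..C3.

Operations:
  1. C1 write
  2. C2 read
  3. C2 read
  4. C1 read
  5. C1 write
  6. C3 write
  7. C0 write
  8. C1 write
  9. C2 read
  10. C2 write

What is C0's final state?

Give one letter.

Op 1: C1 write [C1 write: invalidate none -> C1=M] -> [I,M,I,I]
Op 2: C2 read [C2 read from I: others=['C1=M'] -> C2=S, others downsized to S] -> [I,S,S,I]
Op 3: C2 read [C2 read: already in S, no change] -> [I,S,S,I]
Op 4: C1 read [C1 read: already in S, no change] -> [I,S,S,I]
Op 5: C1 write [C1 write: invalidate ['C2=S'] -> C1=M] -> [I,M,I,I]
Op 6: C3 write [C3 write: invalidate ['C1=M'] -> C3=M] -> [I,I,I,M]
Op 7: C0 write [C0 write: invalidate ['C3=M'] -> C0=M] -> [M,I,I,I]
Op 8: C1 write [C1 write: invalidate ['C0=M'] -> C1=M] -> [I,M,I,I]
Op 9: C2 read [C2 read from I: others=['C1=M'] -> C2=S, others downsized to S] -> [I,S,S,I]
Op 10: C2 write [C2 write: invalidate ['C1=S'] -> C2=M] -> [I,I,M,I]

Answer: I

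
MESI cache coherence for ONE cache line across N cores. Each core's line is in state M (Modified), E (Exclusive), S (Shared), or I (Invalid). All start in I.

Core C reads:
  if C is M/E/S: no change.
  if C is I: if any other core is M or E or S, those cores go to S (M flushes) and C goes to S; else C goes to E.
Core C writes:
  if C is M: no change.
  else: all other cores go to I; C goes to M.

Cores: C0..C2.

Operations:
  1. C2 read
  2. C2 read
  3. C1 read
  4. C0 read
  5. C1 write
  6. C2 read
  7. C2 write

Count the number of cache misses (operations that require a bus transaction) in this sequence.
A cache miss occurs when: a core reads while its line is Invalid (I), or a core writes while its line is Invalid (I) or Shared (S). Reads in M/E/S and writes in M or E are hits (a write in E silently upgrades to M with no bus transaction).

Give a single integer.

Op 1: C2 read [C2 read from I: no other sharers -> C2=E (exclusive)] -> [I,I,E] [MISS #1: read from I]
Op 2: C2 read [C2 read: already in E, no change] -> [I,I,E] [hit: read from E]
Op 3: C1 read [C1 read from I: others=['C2=E'] -> C1=S, others downsized to S] -> [I,S,S] [MISS #2: read from I]
Op 4: C0 read [C0 read from I: others=['C1=S', 'C2=S'] -> C0=S, others downsized to S] -> [S,S,S] [MISS #3: read from I]
Op 5: C1 write [C1 write: invalidate ['C0=S', 'C2=S'] -> C1=M] -> [I,M,I] [MISS #4: write from S]
Op 6: C2 read [C2 read from I: others=['C1=M'] -> C2=S, others downsized to S] -> [I,S,S] [MISS #5: read from I]
Op 7: C2 write [C2 write: invalidate ['C1=S'] -> C2=M] -> [I,I,M] [MISS #6: write from S]

Answer: 6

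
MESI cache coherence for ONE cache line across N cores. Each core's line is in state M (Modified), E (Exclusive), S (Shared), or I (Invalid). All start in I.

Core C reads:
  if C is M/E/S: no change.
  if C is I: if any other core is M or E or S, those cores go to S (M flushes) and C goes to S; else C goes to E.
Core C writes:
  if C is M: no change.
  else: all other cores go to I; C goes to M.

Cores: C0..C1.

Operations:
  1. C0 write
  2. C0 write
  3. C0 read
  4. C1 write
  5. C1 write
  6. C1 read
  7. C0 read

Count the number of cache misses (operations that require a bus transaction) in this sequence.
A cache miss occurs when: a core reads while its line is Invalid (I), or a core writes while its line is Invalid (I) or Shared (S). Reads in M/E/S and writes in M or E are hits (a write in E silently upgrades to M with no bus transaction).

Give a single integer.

Answer: 3

Derivation:
Op 1: C0 write [C0 write: invalidate none -> C0=M] -> [M,I] [MISS #1: write from I]
Op 2: C0 write [C0 write: already M (modified), no change] -> [M,I] [hit: write from M]
Op 3: C0 read [C0 read: already in M, no change] -> [M,I] [hit: read from M]
Op 4: C1 write [C1 write: invalidate ['C0=M'] -> C1=M] -> [I,M] [MISS #2: write from I]
Op 5: C1 write [C1 write: already M (modified), no change] -> [I,M] [hit: write from M]
Op 6: C1 read [C1 read: already in M, no change] -> [I,M] [hit: read from M]
Op 7: C0 read [C0 read from I: others=['C1=M'] -> C0=S, others downsized to S] -> [S,S] [MISS #3: read from I]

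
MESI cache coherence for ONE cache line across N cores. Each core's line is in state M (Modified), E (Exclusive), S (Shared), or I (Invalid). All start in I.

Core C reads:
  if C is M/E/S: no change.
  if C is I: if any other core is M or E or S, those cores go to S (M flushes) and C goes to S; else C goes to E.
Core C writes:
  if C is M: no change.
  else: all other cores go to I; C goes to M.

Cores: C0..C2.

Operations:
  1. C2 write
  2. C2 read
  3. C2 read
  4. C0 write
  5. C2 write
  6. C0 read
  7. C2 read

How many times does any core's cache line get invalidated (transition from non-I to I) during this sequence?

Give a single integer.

Answer: 2

Derivation:
Op 1: C2 write [C2 write: invalidate none -> C2=M] -> [I,I,M] (invalidations this op: 0; running total: 0)
Op 2: C2 read [C2 read: already in M, no change] -> [I,I,M] (invalidations this op: 0; running total: 0)
Op 3: C2 read [C2 read: already in M, no change] -> [I,I,M] (invalidations this op: 0; running total: 0)
Op 4: C0 write [C0 write: invalidate ['C2=M'] -> C0=M] -> [M,I,I] (invalidations this op: 1; running total: 1)
Op 5: C2 write [C2 write: invalidate ['C0=M'] -> C2=M] -> [I,I,M] (invalidations this op: 1; running total: 2)
Op 6: C0 read [C0 read from I: others=['C2=M'] -> C0=S, others downsized to S] -> [S,I,S] (invalidations this op: 0; running total: 2)
Op 7: C2 read [C2 read: already in S, no change] -> [S,I,S] (invalidations this op: 0; running total: 2)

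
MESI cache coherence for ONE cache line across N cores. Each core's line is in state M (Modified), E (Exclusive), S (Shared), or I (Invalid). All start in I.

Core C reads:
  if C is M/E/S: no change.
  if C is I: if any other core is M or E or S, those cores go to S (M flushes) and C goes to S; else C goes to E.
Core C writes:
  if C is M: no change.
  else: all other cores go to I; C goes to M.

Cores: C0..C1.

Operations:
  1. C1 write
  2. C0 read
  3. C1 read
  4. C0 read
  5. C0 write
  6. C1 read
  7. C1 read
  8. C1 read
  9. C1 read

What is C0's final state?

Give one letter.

Answer: S

Derivation:
Op 1: C1 write [C1 write: invalidate none -> C1=M] -> [I,M]
Op 2: C0 read [C0 read from I: others=['C1=M'] -> C0=S, others downsized to S] -> [S,S]
Op 3: C1 read [C1 read: already in S, no change] -> [S,S]
Op 4: C0 read [C0 read: already in S, no change] -> [S,S]
Op 5: C0 write [C0 write: invalidate ['C1=S'] -> C0=M] -> [M,I]
Op 6: C1 read [C1 read from I: others=['C0=M'] -> C1=S, others downsized to S] -> [S,S]
Op 7: C1 read [C1 read: already in S, no change] -> [S,S]
Op 8: C1 read [C1 read: already in S, no change] -> [S,S]
Op 9: C1 read [C1 read: already in S, no change] -> [S,S]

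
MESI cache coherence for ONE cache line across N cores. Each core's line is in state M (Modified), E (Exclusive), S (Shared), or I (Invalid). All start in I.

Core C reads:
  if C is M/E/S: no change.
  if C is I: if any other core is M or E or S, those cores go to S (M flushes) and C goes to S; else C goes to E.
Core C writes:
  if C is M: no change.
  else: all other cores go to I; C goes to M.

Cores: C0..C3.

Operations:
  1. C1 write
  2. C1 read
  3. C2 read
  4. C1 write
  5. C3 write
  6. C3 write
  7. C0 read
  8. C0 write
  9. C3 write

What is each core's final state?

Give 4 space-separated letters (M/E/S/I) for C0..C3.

Answer: I I I M

Derivation:
Op 1: C1 write [C1 write: invalidate none -> C1=M] -> [I,M,I,I]
Op 2: C1 read [C1 read: already in M, no change] -> [I,M,I,I]
Op 3: C2 read [C2 read from I: others=['C1=M'] -> C2=S, others downsized to S] -> [I,S,S,I]
Op 4: C1 write [C1 write: invalidate ['C2=S'] -> C1=M] -> [I,M,I,I]
Op 5: C3 write [C3 write: invalidate ['C1=M'] -> C3=M] -> [I,I,I,M]
Op 6: C3 write [C3 write: already M (modified), no change] -> [I,I,I,M]
Op 7: C0 read [C0 read from I: others=['C3=M'] -> C0=S, others downsized to S] -> [S,I,I,S]
Op 8: C0 write [C0 write: invalidate ['C3=S'] -> C0=M] -> [M,I,I,I]
Op 9: C3 write [C3 write: invalidate ['C0=M'] -> C3=M] -> [I,I,I,M]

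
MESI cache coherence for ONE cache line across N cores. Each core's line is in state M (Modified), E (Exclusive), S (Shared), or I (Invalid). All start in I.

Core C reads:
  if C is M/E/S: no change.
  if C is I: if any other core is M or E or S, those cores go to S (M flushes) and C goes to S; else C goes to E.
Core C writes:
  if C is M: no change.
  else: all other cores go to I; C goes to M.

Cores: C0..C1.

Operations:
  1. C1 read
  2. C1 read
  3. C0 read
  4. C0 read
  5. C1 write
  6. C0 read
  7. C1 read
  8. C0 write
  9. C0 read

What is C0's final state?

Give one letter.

Answer: M

Derivation:
Op 1: C1 read [C1 read from I: no other sharers -> C1=E (exclusive)] -> [I,E]
Op 2: C1 read [C1 read: already in E, no change] -> [I,E]
Op 3: C0 read [C0 read from I: others=['C1=E'] -> C0=S, others downsized to S] -> [S,S]
Op 4: C0 read [C0 read: already in S, no change] -> [S,S]
Op 5: C1 write [C1 write: invalidate ['C0=S'] -> C1=M] -> [I,M]
Op 6: C0 read [C0 read from I: others=['C1=M'] -> C0=S, others downsized to S] -> [S,S]
Op 7: C1 read [C1 read: already in S, no change] -> [S,S]
Op 8: C0 write [C0 write: invalidate ['C1=S'] -> C0=M] -> [M,I]
Op 9: C0 read [C0 read: already in M, no change] -> [M,I]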